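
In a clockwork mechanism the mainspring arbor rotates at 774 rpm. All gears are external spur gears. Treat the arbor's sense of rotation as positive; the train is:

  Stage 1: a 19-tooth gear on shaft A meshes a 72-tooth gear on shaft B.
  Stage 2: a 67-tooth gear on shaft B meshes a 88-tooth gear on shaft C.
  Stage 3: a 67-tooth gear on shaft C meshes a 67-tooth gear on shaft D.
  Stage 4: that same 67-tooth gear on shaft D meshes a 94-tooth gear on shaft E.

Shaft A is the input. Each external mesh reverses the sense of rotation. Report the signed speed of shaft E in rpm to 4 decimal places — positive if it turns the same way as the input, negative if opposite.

Stage 1 [19T→72T]: ω = 774.0000×19/72 = 204.2500 rpm, dir flips to −; running = −204.2500
Stage 2 [67T→88T]: ω = 204.2500×67/88 = 155.5085 rpm, dir flips to +; running = +155.5085
Stage 3 [67T→67T]: ω = 155.5085×67/67 = 155.5085 rpm, dir flips to −; running = −155.5085
Stage 4 [67T→94T]: ω = 155.5085×67/94 = 110.8412 rpm, dir flips to +; running = +110.8412

+110.8412 rpm (same as input, |ω| = 110.8412 rpm)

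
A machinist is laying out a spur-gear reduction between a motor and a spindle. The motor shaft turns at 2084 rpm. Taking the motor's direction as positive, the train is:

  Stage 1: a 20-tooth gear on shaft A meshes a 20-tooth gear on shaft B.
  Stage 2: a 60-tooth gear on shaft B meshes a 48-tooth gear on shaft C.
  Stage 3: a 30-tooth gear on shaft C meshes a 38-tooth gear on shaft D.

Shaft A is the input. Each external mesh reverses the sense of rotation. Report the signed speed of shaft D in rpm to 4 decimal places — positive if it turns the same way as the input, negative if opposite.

-2056.5789 rpm (opposite to input, |ω| = 2056.5789 rpm)

Stage 1 [20T→20T]: ω = 2084.0000×20/20 = 2084.0000 rpm, dir flips to −; running = −2084.0000
Stage 2 [60T→48T]: ω = 2084.0000×60/48 = 2605.0000 rpm, dir flips to +; running = +2605.0000
Stage 3 [30T→38T]: ω = 2605.0000×30/38 = 2056.5789 rpm, dir flips to −; running = −2056.5789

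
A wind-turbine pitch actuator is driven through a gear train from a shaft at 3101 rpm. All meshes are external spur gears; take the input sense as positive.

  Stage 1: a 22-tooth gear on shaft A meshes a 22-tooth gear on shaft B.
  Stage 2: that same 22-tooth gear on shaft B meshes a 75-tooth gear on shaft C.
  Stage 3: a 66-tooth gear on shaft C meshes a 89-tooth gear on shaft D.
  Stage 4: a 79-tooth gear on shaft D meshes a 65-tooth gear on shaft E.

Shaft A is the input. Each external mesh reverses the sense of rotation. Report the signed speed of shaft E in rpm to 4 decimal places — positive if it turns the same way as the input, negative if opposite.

Stage 1 [22T→22T]: ω = 3101.0000×22/22 = 3101.0000 rpm, dir flips to −; running = −3101.0000
Stage 2 [22T→75T]: ω = 3101.0000×22/75 = 909.6267 rpm, dir flips to +; running = +909.6267
Stage 3 [66T→89T]: ω = 909.6267×66/89 = 674.5546 rpm, dir flips to −; running = −674.5546
Stage 4 [79T→65T]: ω = 674.5546×79/65 = 819.8433 rpm, dir flips to +; running = +819.8433

+819.8433 rpm (same as input, |ω| = 819.8433 rpm)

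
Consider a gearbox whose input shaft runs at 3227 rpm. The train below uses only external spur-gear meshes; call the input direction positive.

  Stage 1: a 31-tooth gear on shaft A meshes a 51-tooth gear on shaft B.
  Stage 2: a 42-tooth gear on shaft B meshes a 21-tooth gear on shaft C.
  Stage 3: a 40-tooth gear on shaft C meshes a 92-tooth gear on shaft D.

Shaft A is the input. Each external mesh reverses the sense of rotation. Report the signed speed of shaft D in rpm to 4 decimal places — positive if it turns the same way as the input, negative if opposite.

Stage 1 [31T→51T]: ω = 3227.0000×31/51 = 1961.5098 rpm, dir flips to −; running = −1961.5098
Stage 2 [42T→21T]: ω = 1961.5098×42/21 = 3923.0196 rpm, dir flips to +; running = +3923.0196
Stage 3 [40T→92T]: ω = 3923.0196×40/92 = 1705.6607 rpm, dir flips to −; running = −1705.6607

-1705.6607 rpm (opposite to input, |ω| = 1705.6607 rpm)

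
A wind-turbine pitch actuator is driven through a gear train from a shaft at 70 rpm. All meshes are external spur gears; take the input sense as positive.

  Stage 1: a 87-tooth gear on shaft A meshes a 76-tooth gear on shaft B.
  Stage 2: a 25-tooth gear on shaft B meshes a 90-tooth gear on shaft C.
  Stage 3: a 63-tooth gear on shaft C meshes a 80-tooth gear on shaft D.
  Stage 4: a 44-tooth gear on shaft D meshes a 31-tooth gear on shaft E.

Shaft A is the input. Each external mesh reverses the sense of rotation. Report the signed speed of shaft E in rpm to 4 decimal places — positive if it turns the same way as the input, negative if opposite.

+24.8796 rpm (same as input, |ω| = 24.8796 rpm)

Stage 1 [87T→76T]: ω = 70.0000×87/76 = 80.1316 rpm, dir flips to −; running = −80.1316
Stage 2 [25T→90T]: ω = 80.1316×25/90 = 22.2588 rpm, dir flips to +; running = +22.2588
Stage 3 [63T→80T]: ω = 22.2588×63/80 = 17.5288 rpm, dir flips to −; running = −17.5288
Stage 4 [44T→31T]: ω = 17.5288×44/31 = 24.8796 rpm, dir flips to +; running = +24.8796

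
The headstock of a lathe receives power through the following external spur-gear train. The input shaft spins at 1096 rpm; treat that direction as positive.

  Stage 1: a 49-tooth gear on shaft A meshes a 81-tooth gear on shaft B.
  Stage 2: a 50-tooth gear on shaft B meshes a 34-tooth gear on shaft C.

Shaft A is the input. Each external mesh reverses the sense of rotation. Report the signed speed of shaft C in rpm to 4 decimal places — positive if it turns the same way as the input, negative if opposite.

Stage 1 [49T→81T]: ω = 1096.0000×49/81 = 663.0123 rpm, dir flips to −; running = −663.0123
Stage 2 [50T→34T]: ω = 663.0123×50/34 = 975.0182 rpm, dir flips to +; running = +975.0182

+975.0182 rpm (same as input, |ω| = 975.0182 rpm)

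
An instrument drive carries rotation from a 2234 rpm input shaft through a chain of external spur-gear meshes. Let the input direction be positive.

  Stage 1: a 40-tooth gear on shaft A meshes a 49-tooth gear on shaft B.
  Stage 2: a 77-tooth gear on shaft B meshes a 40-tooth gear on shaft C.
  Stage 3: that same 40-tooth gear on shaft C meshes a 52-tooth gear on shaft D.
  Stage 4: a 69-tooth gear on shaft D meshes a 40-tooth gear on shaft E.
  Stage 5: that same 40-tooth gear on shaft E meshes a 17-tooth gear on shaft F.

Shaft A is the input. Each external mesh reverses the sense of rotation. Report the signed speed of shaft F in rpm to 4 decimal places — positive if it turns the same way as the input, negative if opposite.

Stage 1 [40T→49T]: ω = 2234.0000×40/49 = 1823.6735 rpm, dir flips to −; running = −1823.6735
Stage 2 [77T→40T]: ω = 1823.6735×77/40 = 3510.5714 rpm, dir flips to +; running = +3510.5714
Stage 3 [40T→52T]: ω = 3510.5714×40/52 = 2700.4396 rpm, dir flips to −; running = −2700.4396
Stage 4 [69T→40T]: ω = 2700.4396×69/40 = 4658.2582 rpm, dir flips to +; running = +4658.2582
Stage 5 [40T→17T]: ω = 4658.2582×40/17 = 10960.6076 rpm, dir flips to −; running = −10960.6076

-10960.6076 rpm (opposite to input, |ω| = 10960.6076 rpm)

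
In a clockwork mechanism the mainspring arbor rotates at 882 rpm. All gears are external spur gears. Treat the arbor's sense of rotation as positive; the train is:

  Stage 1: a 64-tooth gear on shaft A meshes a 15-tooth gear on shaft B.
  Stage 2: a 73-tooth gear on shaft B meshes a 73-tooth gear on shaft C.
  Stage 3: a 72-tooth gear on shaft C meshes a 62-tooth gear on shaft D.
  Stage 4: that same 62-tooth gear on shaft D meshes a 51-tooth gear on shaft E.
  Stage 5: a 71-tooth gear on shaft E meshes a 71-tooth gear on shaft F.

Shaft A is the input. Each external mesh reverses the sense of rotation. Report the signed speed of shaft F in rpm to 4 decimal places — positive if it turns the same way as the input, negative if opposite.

Stage 1 [64T→15T]: ω = 882.0000×64/15 = 3763.2000 rpm, dir flips to −; running = −3763.2000
Stage 2 [73T→73T]: ω = 3763.2000×73/73 = 3763.2000 rpm, dir flips to +; running = +3763.2000
Stage 3 [72T→62T]: ω = 3763.2000×72/62 = 4370.1677 rpm, dir flips to −; running = −4370.1677
Stage 4 [62T→51T]: ω = 4370.1677×62/51 = 5312.7529 rpm, dir flips to +; running = +5312.7529
Stage 5 [71T→71T]: ω = 5312.7529×71/71 = 5312.7529 rpm, dir flips to −; running = −5312.7529

-5312.7529 rpm (opposite to input, |ω| = 5312.7529 rpm)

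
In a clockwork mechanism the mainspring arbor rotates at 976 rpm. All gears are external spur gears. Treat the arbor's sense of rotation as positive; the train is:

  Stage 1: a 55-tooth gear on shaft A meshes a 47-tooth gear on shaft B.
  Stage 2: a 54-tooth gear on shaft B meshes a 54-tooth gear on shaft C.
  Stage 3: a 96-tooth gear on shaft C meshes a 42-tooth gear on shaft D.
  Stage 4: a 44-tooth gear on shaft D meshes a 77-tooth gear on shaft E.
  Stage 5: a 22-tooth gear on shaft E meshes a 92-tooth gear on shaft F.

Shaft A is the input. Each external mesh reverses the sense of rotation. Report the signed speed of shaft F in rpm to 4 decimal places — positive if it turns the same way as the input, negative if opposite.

-356.7249 rpm (opposite to input, |ω| = 356.7249 rpm)

Stage 1 [55T→47T]: ω = 976.0000×55/47 = 1142.1277 rpm, dir flips to −; running = −1142.1277
Stage 2 [54T→54T]: ω = 1142.1277×54/54 = 1142.1277 rpm, dir flips to +; running = +1142.1277
Stage 3 [96T→42T]: ω = 1142.1277×96/42 = 2610.5775 rpm, dir flips to −; running = −2610.5775
Stage 4 [44T→77T]: ω = 2610.5775×44/77 = 1491.7586 rpm, dir flips to +; running = +1491.7586
Stage 5 [22T→92T]: ω = 1491.7586×22/92 = 356.7249 rpm, dir flips to −; running = −356.7249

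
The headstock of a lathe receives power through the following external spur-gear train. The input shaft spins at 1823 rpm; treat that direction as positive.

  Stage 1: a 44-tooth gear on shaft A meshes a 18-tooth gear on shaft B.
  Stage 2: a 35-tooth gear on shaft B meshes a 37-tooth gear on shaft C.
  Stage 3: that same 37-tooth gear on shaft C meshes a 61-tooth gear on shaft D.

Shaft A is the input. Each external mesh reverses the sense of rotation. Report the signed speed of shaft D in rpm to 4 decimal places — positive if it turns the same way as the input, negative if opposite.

-2556.8488 rpm (opposite to input, |ω| = 2556.8488 rpm)

Stage 1 [44T→18T]: ω = 1823.0000×44/18 = 4456.2222 rpm, dir flips to −; running = −4456.2222
Stage 2 [35T→37T]: ω = 4456.2222×35/37 = 4215.3453 rpm, dir flips to +; running = +4215.3453
Stage 3 [37T→61T]: ω = 4215.3453×37/61 = 2556.8488 rpm, dir flips to −; running = −2556.8488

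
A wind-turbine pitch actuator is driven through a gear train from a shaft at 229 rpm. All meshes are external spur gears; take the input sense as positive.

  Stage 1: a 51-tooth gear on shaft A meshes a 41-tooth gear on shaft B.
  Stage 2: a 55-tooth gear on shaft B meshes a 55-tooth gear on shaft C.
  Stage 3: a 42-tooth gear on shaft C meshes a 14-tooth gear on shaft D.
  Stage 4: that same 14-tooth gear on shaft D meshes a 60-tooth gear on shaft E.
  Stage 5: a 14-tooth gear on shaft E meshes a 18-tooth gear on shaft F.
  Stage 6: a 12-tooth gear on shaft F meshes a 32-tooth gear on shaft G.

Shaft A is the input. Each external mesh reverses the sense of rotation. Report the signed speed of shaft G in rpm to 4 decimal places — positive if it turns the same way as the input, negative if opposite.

+58.1576 rpm (same as input, |ω| = 58.1576 rpm)

Stage 1 [51T→41T]: ω = 229.0000×51/41 = 284.8537 rpm, dir flips to −; running = −284.8537
Stage 2 [55T→55T]: ω = 284.8537×55/55 = 284.8537 rpm, dir flips to +; running = +284.8537
Stage 3 [42T→14T]: ω = 284.8537×42/14 = 854.5610 rpm, dir flips to −; running = −854.5610
Stage 4 [14T→60T]: ω = 854.5610×14/60 = 199.3976 rpm, dir flips to +; running = +199.3976
Stage 5 [14T→18T]: ω = 199.3976×14/18 = 155.0870 rpm, dir flips to −; running = −155.0870
Stage 6 [12T→32T]: ω = 155.0870×12/32 = 58.1576 rpm, dir flips to +; running = +58.1576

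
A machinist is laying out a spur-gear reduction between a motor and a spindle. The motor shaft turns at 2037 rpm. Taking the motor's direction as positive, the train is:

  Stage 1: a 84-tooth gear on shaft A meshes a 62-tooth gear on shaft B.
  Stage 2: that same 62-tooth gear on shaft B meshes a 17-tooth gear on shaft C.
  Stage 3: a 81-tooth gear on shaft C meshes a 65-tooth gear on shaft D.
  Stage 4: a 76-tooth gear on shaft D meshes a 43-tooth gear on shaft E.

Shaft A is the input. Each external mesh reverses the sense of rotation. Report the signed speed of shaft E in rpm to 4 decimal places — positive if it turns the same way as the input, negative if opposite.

+22168.5962 rpm (same as input, |ω| = 22168.5962 rpm)

Stage 1 [84T→62T]: ω = 2037.0000×84/62 = 2759.8065 rpm, dir flips to −; running = −2759.8065
Stage 2 [62T→17T]: ω = 2759.8065×62/17 = 10065.1765 rpm, dir flips to +; running = +10065.1765
Stage 3 [81T→65T]: ω = 10065.1765×81/65 = 12542.7584 rpm, dir flips to −; running = −12542.7584
Stage 4 [76T→43T]: ω = 12542.7584×76/43 = 22168.5962 rpm, dir flips to +; running = +22168.5962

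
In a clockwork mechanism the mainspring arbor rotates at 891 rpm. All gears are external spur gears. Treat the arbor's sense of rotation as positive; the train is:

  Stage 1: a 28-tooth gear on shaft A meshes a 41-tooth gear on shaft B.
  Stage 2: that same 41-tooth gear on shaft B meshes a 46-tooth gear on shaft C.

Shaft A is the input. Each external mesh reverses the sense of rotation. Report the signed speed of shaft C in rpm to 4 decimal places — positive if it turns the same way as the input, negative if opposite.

+542.3478 rpm (same as input, |ω| = 542.3478 rpm)

Stage 1 [28T→41T]: ω = 891.0000×28/41 = 608.4878 rpm, dir flips to −; running = −608.4878
Stage 2 [41T→46T]: ω = 608.4878×41/46 = 542.3478 rpm, dir flips to +; running = +542.3478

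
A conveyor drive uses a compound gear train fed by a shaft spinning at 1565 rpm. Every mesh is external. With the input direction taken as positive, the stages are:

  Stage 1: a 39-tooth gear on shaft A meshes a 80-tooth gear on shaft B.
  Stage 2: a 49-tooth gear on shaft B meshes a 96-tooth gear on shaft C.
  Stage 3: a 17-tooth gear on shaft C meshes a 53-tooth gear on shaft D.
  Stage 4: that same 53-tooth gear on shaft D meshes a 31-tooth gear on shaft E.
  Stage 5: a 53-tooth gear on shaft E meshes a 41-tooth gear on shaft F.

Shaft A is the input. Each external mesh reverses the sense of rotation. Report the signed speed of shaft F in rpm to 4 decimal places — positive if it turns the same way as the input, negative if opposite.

Stage 1 [39T→80T]: ω = 1565.0000×39/80 = 762.9375 rpm, dir flips to −; running = −762.9375
Stage 2 [49T→96T]: ω = 762.9375×49/96 = 389.4160 rpm, dir flips to +; running = +389.4160
Stage 3 [17T→53T]: ω = 389.4160×17/53 = 124.9070 rpm, dir flips to −; running = −124.9070
Stage 4 [53T→31T]: ω = 124.9070×53/31 = 213.5507 rpm, dir flips to +; running = +213.5507
Stage 5 [53T→41T]: ω = 213.5507×53/41 = 276.0534 rpm, dir flips to −; running = −276.0534

-276.0534 rpm (opposite to input, |ω| = 276.0534 rpm)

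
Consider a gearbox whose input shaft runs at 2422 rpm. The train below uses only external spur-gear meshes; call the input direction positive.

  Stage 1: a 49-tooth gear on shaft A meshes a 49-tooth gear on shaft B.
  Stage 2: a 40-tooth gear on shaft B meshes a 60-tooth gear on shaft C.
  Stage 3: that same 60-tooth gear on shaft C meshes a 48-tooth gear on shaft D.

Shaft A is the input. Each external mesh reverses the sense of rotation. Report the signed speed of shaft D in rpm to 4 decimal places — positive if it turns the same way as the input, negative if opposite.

-2018.3333 rpm (opposite to input, |ω| = 2018.3333 rpm)

Stage 1 [49T→49T]: ω = 2422.0000×49/49 = 2422.0000 rpm, dir flips to −; running = −2422.0000
Stage 2 [40T→60T]: ω = 2422.0000×40/60 = 1614.6667 rpm, dir flips to +; running = +1614.6667
Stage 3 [60T→48T]: ω = 1614.6667×60/48 = 2018.3333 rpm, dir flips to −; running = −2018.3333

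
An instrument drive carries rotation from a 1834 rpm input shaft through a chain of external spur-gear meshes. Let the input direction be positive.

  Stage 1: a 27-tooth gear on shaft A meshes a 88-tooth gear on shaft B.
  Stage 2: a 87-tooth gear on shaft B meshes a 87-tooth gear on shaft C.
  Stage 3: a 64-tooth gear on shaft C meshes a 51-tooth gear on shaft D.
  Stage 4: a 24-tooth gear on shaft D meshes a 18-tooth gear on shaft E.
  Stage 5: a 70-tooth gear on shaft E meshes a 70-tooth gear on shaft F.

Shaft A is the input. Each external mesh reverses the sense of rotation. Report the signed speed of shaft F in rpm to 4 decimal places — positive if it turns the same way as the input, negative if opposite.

Stage 1 [27T→88T]: ω = 1834.0000×27/88 = 562.7045 rpm, dir flips to −; running = −562.7045
Stage 2 [87T→87T]: ω = 562.7045×87/87 = 562.7045 rpm, dir flips to +; running = +562.7045
Stage 3 [64T→51T]: ω = 562.7045×64/51 = 706.1390 rpm, dir flips to −; running = −706.1390
Stage 4 [24T→18T]: ω = 706.1390×24/18 = 941.5187 rpm, dir flips to +; running = +941.5187
Stage 5 [70T→70T]: ω = 941.5187×70/70 = 941.5187 rpm, dir flips to −; running = −941.5187

-941.5187 rpm (opposite to input, |ω| = 941.5187 rpm)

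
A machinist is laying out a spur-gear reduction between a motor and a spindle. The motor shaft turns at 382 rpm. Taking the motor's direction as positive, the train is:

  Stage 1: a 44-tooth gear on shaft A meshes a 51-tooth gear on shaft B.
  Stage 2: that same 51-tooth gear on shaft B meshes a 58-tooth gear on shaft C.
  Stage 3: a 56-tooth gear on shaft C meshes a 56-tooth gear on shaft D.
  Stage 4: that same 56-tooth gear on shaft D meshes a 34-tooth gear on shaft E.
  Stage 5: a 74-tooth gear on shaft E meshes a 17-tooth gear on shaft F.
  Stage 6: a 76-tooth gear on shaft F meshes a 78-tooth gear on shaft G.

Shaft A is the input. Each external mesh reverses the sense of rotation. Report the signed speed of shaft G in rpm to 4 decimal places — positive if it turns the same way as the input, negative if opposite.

Stage 1 [44T→51T]: ω = 382.0000×44/51 = 329.5686 rpm, dir flips to −; running = −329.5686
Stage 2 [51T→58T]: ω = 329.5686×51/58 = 289.7931 rpm, dir flips to +; running = +289.7931
Stage 3 [56T→56T]: ω = 289.7931×56/56 = 289.7931 rpm, dir flips to −; running = −289.7931
Stage 4 [56T→34T]: ω = 289.7931×56/34 = 477.3063 rpm, dir flips to +; running = +477.3063
Stage 5 [74T→17T]: ω = 477.3063×74/17 = 2077.6862 rpm, dir flips to −; running = −2077.6862
Stage 6 [76T→78T]: ω = 2077.6862×76/78 = 2024.4122 rpm, dir flips to +; running = +2024.4122

+2024.4122 rpm (same as input, |ω| = 2024.4122 rpm)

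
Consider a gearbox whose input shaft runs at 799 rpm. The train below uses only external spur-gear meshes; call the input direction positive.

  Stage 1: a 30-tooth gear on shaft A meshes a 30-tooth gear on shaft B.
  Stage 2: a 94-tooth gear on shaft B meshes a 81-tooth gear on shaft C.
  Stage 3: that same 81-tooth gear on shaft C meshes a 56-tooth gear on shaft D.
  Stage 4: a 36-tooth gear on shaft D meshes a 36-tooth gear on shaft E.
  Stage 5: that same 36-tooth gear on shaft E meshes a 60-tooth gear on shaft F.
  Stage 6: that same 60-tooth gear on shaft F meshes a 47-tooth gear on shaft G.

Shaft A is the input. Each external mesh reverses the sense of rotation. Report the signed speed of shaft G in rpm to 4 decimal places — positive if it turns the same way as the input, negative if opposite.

Stage 1 [30T→30T]: ω = 799.0000×30/30 = 799.0000 rpm, dir flips to −; running = −799.0000
Stage 2 [94T→81T]: ω = 799.0000×94/81 = 927.2346 rpm, dir flips to +; running = +927.2346
Stage 3 [81T→56T]: ω = 927.2346×81/56 = 1341.1786 rpm, dir flips to −; running = −1341.1786
Stage 4 [36T→36T]: ω = 1341.1786×36/36 = 1341.1786 rpm, dir flips to +; running = +1341.1786
Stage 5 [36T→60T]: ω = 1341.1786×36/60 = 804.7071 rpm, dir flips to −; running = −804.7071
Stage 6 [60T→47T]: ω = 804.7071×60/47 = 1027.2857 rpm, dir flips to +; running = +1027.2857

+1027.2857 rpm (same as input, |ω| = 1027.2857 rpm)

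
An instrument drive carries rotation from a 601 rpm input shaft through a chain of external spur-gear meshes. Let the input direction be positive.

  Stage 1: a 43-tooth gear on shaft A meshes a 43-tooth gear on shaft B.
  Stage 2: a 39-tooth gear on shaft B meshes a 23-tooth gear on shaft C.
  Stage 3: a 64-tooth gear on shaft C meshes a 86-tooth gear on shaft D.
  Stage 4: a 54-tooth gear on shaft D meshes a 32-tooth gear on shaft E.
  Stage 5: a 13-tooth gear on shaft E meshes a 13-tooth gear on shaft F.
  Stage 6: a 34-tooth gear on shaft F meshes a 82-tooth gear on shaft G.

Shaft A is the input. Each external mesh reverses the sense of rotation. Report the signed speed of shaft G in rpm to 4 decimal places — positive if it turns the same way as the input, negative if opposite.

+530.6420 rpm (same as input, |ω| = 530.6420 rpm)

Stage 1 [43T→43T]: ω = 601.0000×43/43 = 601.0000 rpm, dir flips to −; running = −601.0000
Stage 2 [39T→23T]: ω = 601.0000×39/23 = 1019.0870 rpm, dir flips to +; running = +1019.0870
Stage 3 [64T→86T]: ω = 1019.0870×64/86 = 758.3903 rpm, dir flips to −; running = −758.3903
Stage 4 [54T→32T]: ω = 758.3903×54/32 = 1279.7836 rpm, dir flips to +; running = +1279.7836
Stage 5 [13T→13T]: ω = 1279.7836×13/13 = 1279.7836 rpm, dir flips to −; running = −1279.7836
Stage 6 [34T→82T]: ω = 1279.7836×34/82 = 530.6420 rpm, dir flips to +; running = +530.6420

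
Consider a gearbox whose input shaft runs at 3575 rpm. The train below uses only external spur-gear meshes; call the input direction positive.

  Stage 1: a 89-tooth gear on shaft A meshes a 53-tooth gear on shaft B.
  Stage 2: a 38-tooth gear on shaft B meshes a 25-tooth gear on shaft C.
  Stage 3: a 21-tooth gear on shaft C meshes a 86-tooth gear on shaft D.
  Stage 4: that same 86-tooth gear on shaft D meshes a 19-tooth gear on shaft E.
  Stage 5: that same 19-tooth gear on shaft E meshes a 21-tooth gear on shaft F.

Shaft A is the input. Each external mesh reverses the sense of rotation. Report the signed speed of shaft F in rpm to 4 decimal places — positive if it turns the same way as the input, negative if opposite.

-9125.0189 rpm (opposite to input, |ω| = 9125.0189 rpm)

Stage 1 [89T→53T]: ω = 3575.0000×89/53 = 6003.3019 rpm, dir flips to −; running = −6003.3019
Stage 2 [38T→25T]: ω = 6003.3019×38/25 = 9125.0189 rpm, dir flips to +; running = +9125.0189
Stage 3 [21T→86T]: ω = 9125.0189×21/86 = 2228.2023 rpm, dir flips to −; running = −2228.2023
Stage 4 [86T→19T]: ω = 2228.2023×86/19 = 10085.5472 rpm, dir flips to +; running = +10085.5472
Stage 5 [19T→21T]: ω = 10085.5472×19/21 = 9125.0189 rpm, dir flips to −; running = −9125.0189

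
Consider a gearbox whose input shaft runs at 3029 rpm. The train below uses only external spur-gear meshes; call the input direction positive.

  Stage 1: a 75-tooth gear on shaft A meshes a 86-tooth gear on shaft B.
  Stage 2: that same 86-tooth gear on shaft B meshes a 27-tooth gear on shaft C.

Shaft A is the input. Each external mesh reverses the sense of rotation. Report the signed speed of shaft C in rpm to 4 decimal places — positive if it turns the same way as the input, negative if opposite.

Stage 1 [75T→86T]: ω = 3029.0000×75/86 = 2641.5698 rpm, dir flips to −; running = −2641.5698
Stage 2 [86T→27T]: ω = 2641.5698×86/27 = 8413.8889 rpm, dir flips to +; running = +8413.8889

+8413.8889 rpm (same as input, |ω| = 8413.8889 rpm)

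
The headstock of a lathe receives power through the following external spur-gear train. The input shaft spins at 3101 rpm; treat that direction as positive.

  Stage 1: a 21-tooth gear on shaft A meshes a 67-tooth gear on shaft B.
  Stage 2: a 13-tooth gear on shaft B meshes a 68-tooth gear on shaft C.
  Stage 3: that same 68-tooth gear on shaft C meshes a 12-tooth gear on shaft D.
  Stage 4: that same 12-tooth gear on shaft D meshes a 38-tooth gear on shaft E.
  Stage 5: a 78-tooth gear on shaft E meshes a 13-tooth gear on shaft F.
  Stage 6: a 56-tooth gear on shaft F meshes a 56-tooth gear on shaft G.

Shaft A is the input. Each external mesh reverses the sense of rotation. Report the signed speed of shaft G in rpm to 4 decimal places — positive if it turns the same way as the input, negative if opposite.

+1995.0660 rpm (same as input, |ω| = 1995.0660 rpm)

Stage 1 [21T→67T]: ω = 3101.0000×21/67 = 971.9552 rpm, dir flips to −; running = −971.9552
Stage 2 [13T→68T]: ω = 971.9552×13/68 = 185.8150 rpm, dir flips to +; running = +185.8150
Stage 3 [68T→12T]: ω = 185.8150×68/12 = 1052.9515 rpm, dir flips to −; running = −1052.9515
Stage 4 [12T→38T]: ω = 1052.9515×12/38 = 332.5110 rpm, dir flips to +; running = +332.5110
Stage 5 [78T→13T]: ω = 332.5110×78/13 = 1995.0660 rpm, dir flips to −; running = −1995.0660
Stage 6 [56T→56T]: ω = 1995.0660×56/56 = 1995.0660 rpm, dir flips to +; running = +1995.0660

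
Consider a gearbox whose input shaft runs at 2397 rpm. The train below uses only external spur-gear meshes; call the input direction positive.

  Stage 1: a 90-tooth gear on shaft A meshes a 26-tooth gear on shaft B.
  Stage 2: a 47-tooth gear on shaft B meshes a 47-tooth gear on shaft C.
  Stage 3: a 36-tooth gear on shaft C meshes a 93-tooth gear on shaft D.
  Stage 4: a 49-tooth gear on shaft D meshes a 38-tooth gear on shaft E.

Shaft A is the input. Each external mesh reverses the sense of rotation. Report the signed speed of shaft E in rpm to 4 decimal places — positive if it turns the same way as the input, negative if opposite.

Stage 1 [90T→26T]: ω = 2397.0000×90/26 = 8297.3077 rpm, dir flips to −; running = −8297.3077
Stage 2 [47T→47T]: ω = 8297.3077×47/47 = 8297.3077 rpm, dir flips to +; running = +8297.3077
Stage 3 [36T→93T]: ω = 8297.3077×36/93 = 3211.8610 rpm, dir flips to −; running = −3211.8610
Stage 4 [49T→38T]: ω = 3211.8610×49/38 = 4141.6103 rpm, dir flips to +; running = +4141.6103

+4141.6103 rpm (same as input, |ω| = 4141.6103 rpm)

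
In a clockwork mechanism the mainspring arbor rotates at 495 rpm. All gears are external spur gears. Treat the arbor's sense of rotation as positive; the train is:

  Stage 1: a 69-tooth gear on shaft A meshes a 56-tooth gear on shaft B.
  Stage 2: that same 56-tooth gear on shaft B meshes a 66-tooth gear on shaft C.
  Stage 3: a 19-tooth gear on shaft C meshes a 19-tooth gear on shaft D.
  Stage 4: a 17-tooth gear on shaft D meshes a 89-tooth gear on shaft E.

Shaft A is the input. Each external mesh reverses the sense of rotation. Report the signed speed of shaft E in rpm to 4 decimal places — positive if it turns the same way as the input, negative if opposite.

+98.8483 rpm (same as input, |ω| = 98.8483 rpm)

Stage 1 [69T→56T]: ω = 495.0000×69/56 = 609.9107 rpm, dir flips to −; running = −609.9107
Stage 2 [56T→66T]: ω = 609.9107×56/66 = 517.5000 rpm, dir flips to +; running = +517.5000
Stage 3 [19T→19T]: ω = 517.5000×19/19 = 517.5000 rpm, dir flips to −; running = −517.5000
Stage 4 [17T→89T]: ω = 517.5000×17/89 = 98.8483 rpm, dir flips to +; running = +98.8483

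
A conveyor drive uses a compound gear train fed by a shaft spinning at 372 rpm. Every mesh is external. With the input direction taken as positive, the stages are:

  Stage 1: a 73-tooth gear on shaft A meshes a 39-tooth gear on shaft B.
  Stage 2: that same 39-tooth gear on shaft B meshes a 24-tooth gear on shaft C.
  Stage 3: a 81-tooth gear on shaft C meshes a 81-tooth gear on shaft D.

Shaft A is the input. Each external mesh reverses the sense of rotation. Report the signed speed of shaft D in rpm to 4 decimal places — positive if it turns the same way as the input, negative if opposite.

Stage 1 [73T→39T]: ω = 372.0000×73/39 = 696.3077 rpm, dir flips to −; running = −696.3077
Stage 2 [39T→24T]: ω = 696.3077×39/24 = 1131.5000 rpm, dir flips to +; running = +1131.5000
Stage 3 [81T→81T]: ω = 1131.5000×81/81 = 1131.5000 rpm, dir flips to −; running = −1131.5000

-1131.5000 rpm (opposite to input, |ω| = 1131.5000 rpm)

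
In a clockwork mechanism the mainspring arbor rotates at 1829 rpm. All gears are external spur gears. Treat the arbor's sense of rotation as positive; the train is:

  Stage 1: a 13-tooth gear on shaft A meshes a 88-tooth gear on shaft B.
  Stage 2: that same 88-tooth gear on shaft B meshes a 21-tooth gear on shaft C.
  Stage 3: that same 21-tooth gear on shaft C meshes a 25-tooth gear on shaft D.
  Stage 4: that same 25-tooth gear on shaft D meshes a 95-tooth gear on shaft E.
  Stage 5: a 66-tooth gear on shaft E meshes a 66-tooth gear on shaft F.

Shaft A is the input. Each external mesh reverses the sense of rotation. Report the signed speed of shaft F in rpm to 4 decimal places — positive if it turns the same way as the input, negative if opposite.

Stage 1 [13T→88T]: ω = 1829.0000×13/88 = 270.1932 rpm, dir flips to −; running = −270.1932
Stage 2 [88T→21T]: ω = 270.1932×88/21 = 1132.2381 rpm, dir flips to +; running = +1132.2381
Stage 3 [21T→25T]: ω = 1132.2381×21/25 = 951.0800 rpm, dir flips to −; running = −951.0800
Stage 4 [25T→95T]: ω = 951.0800×25/95 = 250.2842 rpm, dir flips to +; running = +250.2842
Stage 5 [66T→66T]: ω = 250.2842×66/66 = 250.2842 rpm, dir flips to −; running = −250.2842

-250.2842 rpm (opposite to input, |ω| = 250.2842 rpm)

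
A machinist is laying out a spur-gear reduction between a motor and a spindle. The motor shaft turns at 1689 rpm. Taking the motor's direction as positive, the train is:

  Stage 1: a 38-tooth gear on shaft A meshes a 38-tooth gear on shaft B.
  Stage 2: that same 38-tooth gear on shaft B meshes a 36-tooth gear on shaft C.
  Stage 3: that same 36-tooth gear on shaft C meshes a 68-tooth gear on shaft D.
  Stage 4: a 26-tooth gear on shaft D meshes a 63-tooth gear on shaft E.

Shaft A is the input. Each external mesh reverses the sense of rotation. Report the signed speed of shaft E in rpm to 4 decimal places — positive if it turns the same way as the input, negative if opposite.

Stage 1 [38T→38T]: ω = 1689.0000×38/38 = 1689.0000 rpm, dir flips to −; running = −1689.0000
Stage 2 [38T→36T]: ω = 1689.0000×38/36 = 1782.8333 rpm, dir flips to +; running = +1782.8333
Stage 3 [36T→68T]: ω = 1782.8333×36/68 = 943.8529 rpm, dir flips to −; running = −943.8529
Stage 4 [26T→63T]: ω = 943.8529×26/63 = 389.5266 rpm, dir flips to +; running = +389.5266

+389.5266 rpm (same as input, |ω| = 389.5266 rpm)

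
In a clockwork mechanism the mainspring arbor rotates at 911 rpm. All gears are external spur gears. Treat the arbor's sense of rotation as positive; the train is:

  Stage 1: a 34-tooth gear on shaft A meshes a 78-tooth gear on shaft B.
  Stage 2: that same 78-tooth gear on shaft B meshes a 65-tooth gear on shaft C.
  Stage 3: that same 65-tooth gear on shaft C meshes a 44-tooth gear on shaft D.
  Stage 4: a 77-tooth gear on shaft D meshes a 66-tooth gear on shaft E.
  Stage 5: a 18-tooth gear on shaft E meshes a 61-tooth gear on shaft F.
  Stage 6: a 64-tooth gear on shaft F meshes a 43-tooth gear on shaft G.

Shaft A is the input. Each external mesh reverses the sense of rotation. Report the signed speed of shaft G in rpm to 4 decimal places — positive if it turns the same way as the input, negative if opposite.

+360.6995 rpm (same as input, |ω| = 360.6995 rpm)

Stage 1 [34T→78T]: ω = 911.0000×34/78 = 397.1026 rpm, dir flips to −; running = −397.1026
Stage 2 [78T→65T]: ω = 397.1026×78/65 = 476.5231 rpm, dir flips to +; running = +476.5231
Stage 3 [65T→44T]: ω = 476.5231×65/44 = 703.9545 rpm, dir flips to −; running = −703.9545
Stage 4 [77T→66T]: ω = 703.9545×77/66 = 821.2803 rpm, dir flips to +; running = +821.2803
Stage 5 [18T→61T]: ω = 821.2803×18/61 = 242.3450 rpm, dir flips to −; running = −242.3450
Stage 6 [64T→43T]: ω = 242.3450×64/43 = 360.6995 rpm, dir flips to +; running = +360.6995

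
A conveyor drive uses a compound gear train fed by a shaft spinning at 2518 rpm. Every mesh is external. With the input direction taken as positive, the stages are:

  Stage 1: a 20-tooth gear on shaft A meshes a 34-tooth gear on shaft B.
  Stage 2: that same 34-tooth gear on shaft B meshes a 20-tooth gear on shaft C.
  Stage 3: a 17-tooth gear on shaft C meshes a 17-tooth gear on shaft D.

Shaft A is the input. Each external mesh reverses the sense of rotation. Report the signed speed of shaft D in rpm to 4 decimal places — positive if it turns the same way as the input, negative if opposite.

Stage 1 [20T→34T]: ω = 2518.0000×20/34 = 1481.1765 rpm, dir flips to −; running = −1481.1765
Stage 2 [34T→20T]: ω = 1481.1765×34/20 = 2518.0000 rpm, dir flips to +; running = +2518.0000
Stage 3 [17T→17T]: ω = 2518.0000×17/17 = 2518.0000 rpm, dir flips to −; running = −2518.0000

-2518.0000 rpm (opposite to input, |ω| = 2518.0000 rpm)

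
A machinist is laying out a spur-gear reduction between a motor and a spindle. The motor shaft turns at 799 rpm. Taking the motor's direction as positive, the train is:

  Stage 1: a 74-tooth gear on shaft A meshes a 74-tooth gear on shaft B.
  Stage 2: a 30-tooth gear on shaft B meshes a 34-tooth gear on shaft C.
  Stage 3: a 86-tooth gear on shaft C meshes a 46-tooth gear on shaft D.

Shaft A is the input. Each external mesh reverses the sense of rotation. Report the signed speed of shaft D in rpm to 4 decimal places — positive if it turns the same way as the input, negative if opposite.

Stage 1 [74T→74T]: ω = 799.0000×74/74 = 799.0000 rpm, dir flips to −; running = −799.0000
Stage 2 [30T→34T]: ω = 799.0000×30/34 = 705.0000 rpm, dir flips to +; running = +705.0000
Stage 3 [86T→46T]: ω = 705.0000×86/46 = 1318.0435 rpm, dir flips to −; running = −1318.0435

-1318.0435 rpm (opposite to input, |ω| = 1318.0435 rpm)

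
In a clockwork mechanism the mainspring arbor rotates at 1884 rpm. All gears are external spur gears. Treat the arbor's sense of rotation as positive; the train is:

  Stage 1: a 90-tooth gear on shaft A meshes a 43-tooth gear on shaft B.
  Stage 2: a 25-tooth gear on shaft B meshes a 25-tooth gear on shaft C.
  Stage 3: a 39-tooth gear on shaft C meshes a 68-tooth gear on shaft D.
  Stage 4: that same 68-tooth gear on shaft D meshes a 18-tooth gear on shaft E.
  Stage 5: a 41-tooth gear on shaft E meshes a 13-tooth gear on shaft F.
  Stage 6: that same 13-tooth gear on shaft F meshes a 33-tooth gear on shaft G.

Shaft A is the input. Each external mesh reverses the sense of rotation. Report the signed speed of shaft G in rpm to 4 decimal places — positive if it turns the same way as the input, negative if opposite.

Stage 1 [90T→43T]: ω = 1884.0000×90/43 = 3943.2558 rpm, dir flips to −; running = −3943.2558
Stage 2 [25T→25T]: ω = 3943.2558×25/25 = 3943.2558 rpm, dir flips to +; running = +3943.2558
Stage 3 [39T→68T]: ω = 3943.2558×39/68 = 2261.5732 rpm, dir flips to −; running = −2261.5732
Stage 4 [68T→18T]: ω = 2261.5732×68/18 = 8543.7209 rpm, dir flips to +; running = +8543.7209
Stage 5 [41T→13T]: ω = 8543.7209×41/13 = 26945.5814 rpm, dir flips to −; running = −26945.5814
Stage 6 [13T→33T]: ω = 26945.5814×13/33 = 10614.9260 rpm, dir flips to +; running = +10614.9260

+10614.9260 rpm (same as input, |ω| = 10614.9260 rpm)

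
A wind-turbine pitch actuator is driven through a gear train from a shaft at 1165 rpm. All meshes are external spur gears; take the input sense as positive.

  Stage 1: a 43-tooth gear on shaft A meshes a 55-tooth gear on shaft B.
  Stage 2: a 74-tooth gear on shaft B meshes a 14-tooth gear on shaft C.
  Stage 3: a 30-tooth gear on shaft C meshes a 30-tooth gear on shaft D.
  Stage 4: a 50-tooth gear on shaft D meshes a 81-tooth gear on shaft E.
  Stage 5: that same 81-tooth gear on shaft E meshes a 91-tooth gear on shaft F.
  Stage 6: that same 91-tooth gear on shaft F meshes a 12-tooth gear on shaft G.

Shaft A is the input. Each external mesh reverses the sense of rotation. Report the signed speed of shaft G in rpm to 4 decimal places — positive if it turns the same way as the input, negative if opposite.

Stage 1 [43T→55T]: ω = 1165.0000×43/55 = 910.8182 rpm, dir flips to −; running = −910.8182
Stage 2 [74T→14T]: ω = 910.8182×74/14 = 4814.3247 rpm, dir flips to +; running = +4814.3247
Stage 3 [30T→30T]: ω = 4814.3247×30/30 = 4814.3247 rpm, dir flips to −; running = −4814.3247
Stage 4 [50T→81T]: ω = 4814.3247×50/81 = 2971.8054 rpm, dir flips to +; running = +2971.8054
Stage 5 [81T→91T]: ω = 2971.8054×81/91 = 2645.2333 rpm, dir flips to −; running = −2645.2333
Stage 6 [91T→12T]: ω = 2645.2333×91/12 = 20059.6861 rpm, dir flips to +; running = +20059.6861

+20059.6861 rpm (same as input, |ω| = 20059.6861 rpm)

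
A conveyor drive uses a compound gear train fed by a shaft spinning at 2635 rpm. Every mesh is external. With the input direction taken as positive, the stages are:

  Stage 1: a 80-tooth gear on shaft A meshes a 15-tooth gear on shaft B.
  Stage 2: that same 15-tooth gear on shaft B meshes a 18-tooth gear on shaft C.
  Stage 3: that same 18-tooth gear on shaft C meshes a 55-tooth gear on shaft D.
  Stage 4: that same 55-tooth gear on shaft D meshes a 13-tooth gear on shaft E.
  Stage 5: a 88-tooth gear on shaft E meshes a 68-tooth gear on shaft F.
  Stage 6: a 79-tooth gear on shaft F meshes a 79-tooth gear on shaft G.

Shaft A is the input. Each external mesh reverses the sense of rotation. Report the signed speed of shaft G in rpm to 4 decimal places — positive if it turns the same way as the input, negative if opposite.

Stage 1 [80T→15T]: ω = 2635.0000×80/15 = 14053.3333 rpm, dir flips to −; running = −14053.3333
Stage 2 [15T→18T]: ω = 14053.3333×15/18 = 11711.1111 rpm, dir flips to +; running = +11711.1111
Stage 3 [18T→55T]: ω = 11711.1111×18/55 = 3832.7273 rpm, dir flips to −; running = −3832.7273
Stage 4 [55T→13T]: ω = 3832.7273×55/13 = 16215.3846 rpm, dir flips to +; running = +16215.3846
Stage 5 [88T→68T]: ω = 16215.3846×88/68 = 20984.6154 rpm, dir flips to −; running = −20984.6154
Stage 6 [79T→79T]: ω = 20984.6154×79/79 = 20984.6154 rpm, dir flips to +; running = +20984.6154

+20984.6154 rpm (same as input, |ω| = 20984.6154 rpm)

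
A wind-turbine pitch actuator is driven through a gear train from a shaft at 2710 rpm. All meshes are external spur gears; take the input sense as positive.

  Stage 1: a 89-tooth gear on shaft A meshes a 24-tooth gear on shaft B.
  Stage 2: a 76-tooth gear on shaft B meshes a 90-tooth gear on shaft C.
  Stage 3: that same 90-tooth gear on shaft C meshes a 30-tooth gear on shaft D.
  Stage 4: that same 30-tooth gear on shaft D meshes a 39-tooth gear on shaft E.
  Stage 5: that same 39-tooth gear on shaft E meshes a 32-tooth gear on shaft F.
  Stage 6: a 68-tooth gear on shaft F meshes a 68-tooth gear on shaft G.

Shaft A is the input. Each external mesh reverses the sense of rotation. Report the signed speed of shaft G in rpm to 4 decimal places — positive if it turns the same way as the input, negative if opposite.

+23867.7604 rpm (same as input, |ω| = 23867.7604 rpm)

Stage 1 [89T→24T]: ω = 2710.0000×89/24 = 10049.5833 rpm, dir flips to −; running = −10049.5833
Stage 2 [76T→90T]: ω = 10049.5833×76/90 = 8486.3148 rpm, dir flips to +; running = +8486.3148
Stage 3 [90T→30T]: ω = 8486.3148×90/30 = 25458.9444 rpm, dir flips to −; running = −25458.9444
Stage 4 [30T→39T]: ω = 25458.9444×30/39 = 19583.8034 rpm, dir flips to +; running = +19583.8034
Stage 5 [39T→32T]: ω = 19583.8034×39/32 = 23867.7604 rpm, dir flips to −; running = −23867.7604
Stage 6 [68T→68T]: ω = 23867.7604×68/68 = 23867.7604 rpm, dir flips to +; running = +23867.7604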